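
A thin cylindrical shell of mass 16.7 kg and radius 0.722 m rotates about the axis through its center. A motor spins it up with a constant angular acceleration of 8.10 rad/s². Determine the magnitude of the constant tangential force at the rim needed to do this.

I = MR² = (16.7)(0.722)² = 8.705 kg·m².
The required torque is τ = Iα = (8.705)(8.100) = 70.51 N·m.
A tangential force at the rim gives τ = FR, so F = τ/R = 70.51/0.722 = 97.66 N.

F ≈ 97.7 N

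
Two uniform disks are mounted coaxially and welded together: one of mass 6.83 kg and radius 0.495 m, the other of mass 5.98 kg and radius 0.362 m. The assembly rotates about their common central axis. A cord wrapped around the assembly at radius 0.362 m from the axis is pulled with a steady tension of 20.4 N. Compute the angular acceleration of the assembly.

α ≈ 6.01 rad/s²

I = ½M₁R₁² + ½M₂R₂² = ½(6.83)(0.495)² + ½(5.98)(0.362)² = 1.229 kg·m².
τ = F r = (20.4)(0.362) = 7.385 N·m.
α = τ/I = 7.385/1.229 = 6.011 rad/s².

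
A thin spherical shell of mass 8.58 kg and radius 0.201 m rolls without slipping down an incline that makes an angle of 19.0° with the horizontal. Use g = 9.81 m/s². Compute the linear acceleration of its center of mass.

a ≈ 1.92 m/s²

Translation along the incline: Mg sinθ − f = Ma.
Rotation about the center: fR = Iα with I = (2/3)MR². No-slip gives a = αR, so f = (I/R²)a = (2/3)M a.
Substituting: Mg sinθ = (1 + 0.6667)Ma, so a = g sinθ/(1 + 0.6667) = (9.81) sin 19.0° / 1.667 = 1.916 m/s².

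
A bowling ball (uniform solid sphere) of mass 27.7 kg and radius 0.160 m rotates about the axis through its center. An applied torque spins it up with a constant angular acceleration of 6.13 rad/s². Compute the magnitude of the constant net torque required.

τ ≈ 1.74 N·m

I = (2/5)MR² = (2/5)(27.7)(0.160)² = 0.2836 kg·m².
τ = Iα = (0.2836)(6.130) = 1.739 N·m.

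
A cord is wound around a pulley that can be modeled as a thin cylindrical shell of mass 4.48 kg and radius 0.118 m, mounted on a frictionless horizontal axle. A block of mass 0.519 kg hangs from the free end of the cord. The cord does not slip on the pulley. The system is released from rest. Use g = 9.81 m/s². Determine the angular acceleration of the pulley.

α ≈ 8.63 rad/s²

I = MR² = (4.48)(0.118)² = 0.06238 kg·m².
Block: mg − T = ma. Pulley: TR = Iα. No-slip: a = αR, so T = (I/R²)a = 4.480·a.
Then mg = (m + 4.480)a, so a = (0.519)(9.81)/(0.519 + 4.480) = 1.018 m/s².
α = a/R = 1.018/0.118 = 8.631 rad/s².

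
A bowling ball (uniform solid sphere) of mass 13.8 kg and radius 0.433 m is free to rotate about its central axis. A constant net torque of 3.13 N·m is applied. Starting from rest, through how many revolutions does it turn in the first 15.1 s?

I = (2/5)MR² = (2/5)(13.8)(0.433)² = 1.035 kg·m².
α = τ/I = 3.13/1.035 = 3.024 rad/s².
θ = ½αt² = ½(3.024)(15.1)² = 344.8 rad.
Revolutions = θ/(2π) = 54.87.

≈ 54.9 revolutions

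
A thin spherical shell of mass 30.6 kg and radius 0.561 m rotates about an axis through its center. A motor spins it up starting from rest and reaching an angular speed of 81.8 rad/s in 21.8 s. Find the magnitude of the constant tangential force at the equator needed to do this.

F ≈ 42.9 N

I = (2/3)MR² = (2/3)(30.6)(0.561)² = 6.420 kg·m².
α = Δω/Δt = (81.8 − 0)/21.8 = 3.752 rad/s².
The required torque is τ = Iα = (6.420)(3.752) = 24.09 N·m.
A tangential force at the equator gives τ = FR, so F = τ/R = 24.09/0.561 = 42.94 N.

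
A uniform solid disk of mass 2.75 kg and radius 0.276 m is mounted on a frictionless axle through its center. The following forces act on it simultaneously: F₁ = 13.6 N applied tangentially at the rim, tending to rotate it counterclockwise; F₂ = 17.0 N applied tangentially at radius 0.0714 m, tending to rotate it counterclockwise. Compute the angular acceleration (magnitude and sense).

α ≈ 47.4 rad/s², counterclockwise

I = ½MR² = (1/2)(2.75)(0.276)² = 0.1047 kg·m².
Taking counterclockwise as positive: τ₁ = +(13.6)(0.276) = +3.754 N·m; τ₂ = +(17.0)(0.0714) = +1.214 N·m.
Net torque τ = 4.967 N·m.
α = τ/I = 4.967/0.1047 = 47.43 rad/s².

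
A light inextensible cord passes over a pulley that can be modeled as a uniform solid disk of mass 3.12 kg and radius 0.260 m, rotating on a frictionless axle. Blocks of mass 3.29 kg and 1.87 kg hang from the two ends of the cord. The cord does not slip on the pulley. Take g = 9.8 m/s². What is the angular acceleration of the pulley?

α ≈ 7.96 rad/s²

I = ½MR² = (1/2)(3.12)(0.260)² = 0.1055 kg·m².
Heavier block: m₁g − T₁ = m₁a. Lighter block: T₂ − m₂g = m₂a.
Pulley: (T₁ − T₂)R = Iα = I(a/R), so T₁ − T₂ = (I/R²)a = (1/2)M_p a = 1.560·a.
Adding the three: (m₁ − m₂)g = (m₁ + m₂ + 1.560)a, so a = (3.29 − 1.87)(9.8)/(3.29 + 1.87 + 1.560) = 2.071 m/s².
α = a/R = 2.071/0.260 = 7.965 rad/s².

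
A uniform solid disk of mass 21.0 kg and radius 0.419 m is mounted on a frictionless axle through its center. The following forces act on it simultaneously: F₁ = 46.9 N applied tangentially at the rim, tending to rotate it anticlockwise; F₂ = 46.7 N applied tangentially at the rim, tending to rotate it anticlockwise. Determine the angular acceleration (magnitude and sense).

I = ½MR² = (1/2)(21.0)(0.419)² = 1.843 kg·m².
Taking anticlockwise as positive: τ₁ = +(46.9)(0.419) = +19.65 N·m; τ₂ = +(46.7)(0.419) = +19.57 N·m.
Net torque τ = 39.22 N·m.
α = τ/I = 39.22/1.843 = 21.28 rad/s².

α ≈ 21.3 rad/s², anticlockwise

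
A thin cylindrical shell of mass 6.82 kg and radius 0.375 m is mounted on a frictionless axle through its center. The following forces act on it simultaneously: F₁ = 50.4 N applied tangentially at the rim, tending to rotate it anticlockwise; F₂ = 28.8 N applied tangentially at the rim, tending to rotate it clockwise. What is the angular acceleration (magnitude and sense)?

α ≈ 8.45 rad/s², anticlockwise

I = MR² = (6.82)(0.375)² = 0.9591 kg·m².
Taking anticlockwise as positive: τ₁ = +(50.4)(0.375) = +18.90 N·m; τ₂ = −(28.8)(0.375) = −10.80 N·m.
Net torque τ = 8.100 N·m.
α = τ/I = 8.100/0.9591 = 8.446 rad/s².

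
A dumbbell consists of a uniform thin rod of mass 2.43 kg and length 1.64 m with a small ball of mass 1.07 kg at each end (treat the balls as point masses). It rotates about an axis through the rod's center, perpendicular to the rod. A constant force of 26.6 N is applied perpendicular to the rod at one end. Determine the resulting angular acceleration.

I_rod = (1/12)ML² = (1/12)(2.43)(1.64)² = 0.5446 kg·m².
I_balls = 2·m·(L/2)² = 2(1.07)(0.8200)² = 1.439 kg·m².
Total I = 1.984 kg·m².
τ = F·(L/2) = (26.6)(0.820) = 21.81 N·m.
α = τ/I = 21.81/1.984 = 11.00 rad/s².

α ≈ 11.0 rad/s²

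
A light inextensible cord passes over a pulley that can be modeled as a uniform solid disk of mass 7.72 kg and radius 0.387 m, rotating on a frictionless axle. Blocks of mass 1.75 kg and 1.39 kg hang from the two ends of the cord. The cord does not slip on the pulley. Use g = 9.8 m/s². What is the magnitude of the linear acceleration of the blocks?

I = ½MR² = (1/2)(7.72)(0.387)² = 0.5781 kg·m².
Heavier block: m₁g − T₁ = m₁a. Lighter block: T₂ − m₂g = m₂a.
Pulley: (T₁ − T₂)R = Iα = I(a/R), so T₁ − T₂ = (I/R²)a = (1/2)M_p a = 3.860·a.
Adding the three: (m₁ − m₂)g = (m₁ + m₂ + 3.860)a, so a = (1.75 − 1.39)(9.8)/(1.75 + 1.39 + 3.860) = 0.5040 m/s².

a ≈ 0.504 m/s²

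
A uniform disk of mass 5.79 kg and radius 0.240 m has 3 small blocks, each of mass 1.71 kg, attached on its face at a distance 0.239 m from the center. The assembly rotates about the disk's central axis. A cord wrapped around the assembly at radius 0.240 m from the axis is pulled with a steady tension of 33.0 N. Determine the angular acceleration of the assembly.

I_disk = ½MR² = ½(5.79)(0.240)² = 0.1668 kg·m².
I_blocks = 3·m·r² = 3(1.71)(0.239)² = 0.2930 kg·m².
Total I = 0.4598 kg·m².
τ = F r = (33.0)(0.240) = 7.920 N·m.
α = τ/I = 7.920/0.4598 = 17.23 rad/s².

α ≈ 17.2 rad/s²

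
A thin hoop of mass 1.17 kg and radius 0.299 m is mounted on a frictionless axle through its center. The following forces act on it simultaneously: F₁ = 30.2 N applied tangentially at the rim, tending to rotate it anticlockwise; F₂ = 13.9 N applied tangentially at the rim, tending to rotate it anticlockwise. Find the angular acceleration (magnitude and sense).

I = MR² = (1.17)(0.299)² = 0.1046 kg·m².
Taking anticlockwise as positive: τ₁ = +(30.2)(0.299) = +9.030 N·m; τ₂ = +(13.9)(0.299) = +4.156 N·m.
Net torque τ = 13.19 N·m.
α = τ/I = 13.19/0.1046 = 126.1 rad/s².

α ≈ 126 rad/s², anticlockwise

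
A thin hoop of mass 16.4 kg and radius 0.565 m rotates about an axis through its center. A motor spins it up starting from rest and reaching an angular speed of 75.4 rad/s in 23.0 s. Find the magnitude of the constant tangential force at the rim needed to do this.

F ≈ 30.4 N

I = MR² = (16.4)(0.565)² = 5.235 kg·m².
α = Δω/Δt = (75.4 − 0)/23.0 = 3.278 rad/s².
The required torque is τ = Iα = (5.235)(3.278) = 17.16 N·m.
A tangential force at the rim gives τ = FR, so F = τ/R = 17.16/0.565 = 30.38 N.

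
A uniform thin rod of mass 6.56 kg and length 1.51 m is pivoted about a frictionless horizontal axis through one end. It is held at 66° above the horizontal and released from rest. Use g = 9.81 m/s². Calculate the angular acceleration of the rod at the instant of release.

About the pivot, I = (1/3)ML² = (1/3)(6.56)(1.51)² = 4.986 kg·m².
The weight acts at the center, a distance L/2 = 0.7550 m from the pivot; τ = Mg(L/2) cos 66° = 19.76 N·m.
α = τ/I = 19.76/4.986 = 3.964 rad/s².
(Equivalently α = (3g/(2L)) cos 66° = 3.964 rad/s².)

α ≈ 3.96 rad/s²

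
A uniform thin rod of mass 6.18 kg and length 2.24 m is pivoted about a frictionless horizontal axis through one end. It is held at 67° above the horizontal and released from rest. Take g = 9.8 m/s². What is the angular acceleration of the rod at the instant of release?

About the pivot, I = (1/3)ML² = (1/3)(6.18)(2.24)² = 10.34 kg·m².
The weight acts at the center, a distance L/2 = 1.120 m from the pivot; τ = Mg(L/2) cos 67° = 26.50 N·m.
α = τ/I = 26.50/10.34 = 2.564 rad/s².
(Equivalently α = (3g/(2L)) cos 67° = 2.564 rad/s².)

α ≈ 2.56 rad/s²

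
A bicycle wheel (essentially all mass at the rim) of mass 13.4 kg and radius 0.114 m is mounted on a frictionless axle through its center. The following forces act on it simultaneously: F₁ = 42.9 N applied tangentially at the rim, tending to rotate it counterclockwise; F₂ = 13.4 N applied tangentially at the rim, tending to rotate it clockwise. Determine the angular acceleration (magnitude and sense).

α ≈ 19.3 rad/s², counterclockwise

I = MR² = (13.4)(0.114)² = 0.1741 kg·m².
Taking counterclockwise as positive: τ₁ = +(42.9)(0.114) = +4.891 N·m; τ₂ = −(13.4)(0.114) = −1.528 N·m.
Net torque τ = 3.363 N·m.
α = τ/I = 3.363/0.1741 = 19.31 rad/s².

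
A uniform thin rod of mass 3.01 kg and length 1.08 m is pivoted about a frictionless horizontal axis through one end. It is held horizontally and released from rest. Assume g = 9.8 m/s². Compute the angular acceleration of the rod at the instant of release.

About the pivot, I = (1/3)ML² = (1/3)(3.01)(1.08)² = 1.170 kg·m².
The weight acts at the center, a distance L/2 = 0.5400 m from the pivot; τ = Mg(L/2) = 15.93 N·m.
α = τ/I = 15.93/1.170 = 13.61 rad/s².
(Equivalently α = (3g/(2L)) = 13.61 rad/s².)

α ≈ 13.6 rad/s²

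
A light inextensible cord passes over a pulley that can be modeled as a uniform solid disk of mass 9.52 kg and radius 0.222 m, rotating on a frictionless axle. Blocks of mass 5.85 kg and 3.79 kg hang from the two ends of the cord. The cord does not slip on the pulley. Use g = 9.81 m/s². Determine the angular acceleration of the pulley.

α ≈ 6.32 rad/s²

I = ½MR² = (1/2)(9.52)(0.222)² = 0.2346 kg·m².
Heavier block: m₁g − T₁ = m₁a. Lighter block: T₂ − m₂g = m₂a.
Pulley: (T₁ − T₂)R = Iα = I(a/R), so T₁ − T₂ = (I/R²)a = (1/2)M_p a = 4.760·a.
Adding the three: (m₁ − m₂)g = (m₁ + m₂ + 4.760)a, so a = (5.85 − 3.79)(9.81)/(5.85 + 3.79 + 4.760) = 1.403 m/s².
α = a/R = 1.403/0.222 = 6.322 rad/s².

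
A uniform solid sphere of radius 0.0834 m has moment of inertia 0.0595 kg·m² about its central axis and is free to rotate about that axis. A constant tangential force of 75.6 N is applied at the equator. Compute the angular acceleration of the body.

τ = F R = (75.6)(0.0834) = 6.305 N·m.
Newton's second law for rotation, τ = Iα, gives α = τ/I = 6.305/0.05950 = 106.0 rad/s².

α ≈ 106 rad/s²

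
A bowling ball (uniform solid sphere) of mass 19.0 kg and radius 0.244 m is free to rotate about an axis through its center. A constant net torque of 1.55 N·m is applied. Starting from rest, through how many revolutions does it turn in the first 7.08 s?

I = (2/5)MR² = (2/5)(19.0)(0.244)² = 0.4525 kg·m².
α = τ/I = 1.55/0.4525 = 3.426 rad/s².
θ = ½αt² = ½(3.426)(7.08)² = 85.86 rad.
Revolutions = θ/(2π) = 13.66.

≈ 13.7 revolutions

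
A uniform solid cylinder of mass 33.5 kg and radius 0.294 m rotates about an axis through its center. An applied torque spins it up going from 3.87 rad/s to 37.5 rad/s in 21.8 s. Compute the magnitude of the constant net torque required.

τ ≈ 2.23 N·m

I = ½MR² = (1/2)(33.5)(0.294)² = 1.448 kg·m².
α = Δω/Δt = (37.5 − 3.87)/21.8 = 1.543 rad/s².
τ = Iα = (1.448)(1.543) = 2.233 N·m.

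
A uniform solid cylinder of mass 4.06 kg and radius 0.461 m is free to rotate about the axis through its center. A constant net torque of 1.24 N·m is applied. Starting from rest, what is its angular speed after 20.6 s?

ω ≈ 59.2 rad/s

I = ½MR² = (1/2)(4.06)(0.461)² = 0.4314 kg·m².
α = τ/I = 1.24/0.4314 = 2.874 rad/s².
ω = ω₀ + αt = 0 + (2.874)(20.6) = 59.21 rad/s.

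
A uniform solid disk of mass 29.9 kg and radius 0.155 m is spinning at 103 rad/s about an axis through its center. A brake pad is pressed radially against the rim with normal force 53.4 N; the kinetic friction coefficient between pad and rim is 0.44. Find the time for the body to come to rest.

t ≈ 10.2 s

I = ½MR² = (1/2)(29.9)(0.155)² = 0.3592 kg·m².
Friction force f = μN = (0.44)(53.4) = 23.50 N at the rim; torque magnitude τ = fR = 3.642 N·m, opposing ω.
|α| = τ/I = 3.642/0.3592 = 10.14 rad/s² (deceleration).
0 = ω₀ − |α|t ⇒ t = ω₀/|α| = 103/10.14 = 10.16 s.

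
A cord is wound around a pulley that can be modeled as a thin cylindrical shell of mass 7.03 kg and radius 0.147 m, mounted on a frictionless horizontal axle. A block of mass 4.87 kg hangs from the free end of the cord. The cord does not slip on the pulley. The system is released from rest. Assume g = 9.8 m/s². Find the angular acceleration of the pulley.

I = MR² = (7.03)(0.147)² = 0.1519 kg·m².
Block: mg − T = ma. Pulley: TR = Iα. No-slip: a = αR, so T = (I/R²)a = 7.030·a.
Then mg = (m + 7.030)a, so a = (4.87)(9.8)/(4.87 + 7.030) = 4.011 m/s².
α = a/R = 4.011/0.147 = 27.28 rad/s².

α ≈ 27.3 rad/s²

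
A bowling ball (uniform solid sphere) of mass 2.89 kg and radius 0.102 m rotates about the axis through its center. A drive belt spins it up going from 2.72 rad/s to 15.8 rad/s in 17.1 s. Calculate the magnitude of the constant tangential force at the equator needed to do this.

F ≈ 0.0902 N

I = (2/5)MR² = (2/5)(2.89)(0.102)² = 0.01203 kg·m².
α = Δω/Δt = (15.8 − 2.72)/17.1 = 0.7649 rad/s².
The required torque is τ = Iα = (0.01203)(0.7649) = 0.009200 N·m.
A tangential force at the equator gives τ = FR, so F = τ/R = 0.009200/0.102 = 0.09019 N.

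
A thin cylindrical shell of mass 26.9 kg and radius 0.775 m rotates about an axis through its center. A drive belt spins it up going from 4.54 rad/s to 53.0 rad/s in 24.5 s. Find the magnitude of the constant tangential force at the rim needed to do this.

I = MR² = (26.9)(0.775)² = 16.16 kg·m².
α = Δω/Δt = (53.0 − 4.54)/24.5 = 1.978 rad/s².
The required torque is τ = Iα = (16.16)(1.978) = 31.96 N·m.
A tangential force at the rim gives τ = FR, so F = τ/R = 31.96/0.775 = 41.24 N.

F ≈ 41.2 N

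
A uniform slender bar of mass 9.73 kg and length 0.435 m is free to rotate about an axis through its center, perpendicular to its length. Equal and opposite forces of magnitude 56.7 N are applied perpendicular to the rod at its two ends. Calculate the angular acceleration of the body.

α ≈ 161 rad/s²

I = (1/12)ML² = (1/12)(9.73)(0.435)² = 0.1534 kg·m².
The couple gives τ = F·(L/2) + F·(L/2) = F L = (56.7)(0.435) = 24.66 N·m.
From τ = Iα: α = 24.66/0.1534 = 160.8 rad/s².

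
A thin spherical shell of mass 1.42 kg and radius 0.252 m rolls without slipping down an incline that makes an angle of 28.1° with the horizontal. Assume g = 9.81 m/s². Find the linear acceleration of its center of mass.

a ≈ 2.77 m/s²

Translation along the incline: Mg sinθ − f = Ma.
Rotation about the center: fR = Iα with I = (2/3)MR². No-slip gives a = αR, so f = (I/R²)a = (2/3)M a.
Substituting: Mg sinθ = (1 + 0.6667)Ma, so a = g sinθ/(1 + 0.6667) = (9.81) sin 28.1° / 1.667 = 2.772 m/s².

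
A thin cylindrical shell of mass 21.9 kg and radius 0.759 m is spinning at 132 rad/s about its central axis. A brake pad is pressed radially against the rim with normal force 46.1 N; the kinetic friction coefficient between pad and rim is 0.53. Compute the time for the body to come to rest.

I = MR² = (21.9)(0.759)² = 12.62 kg·m².
Friction force f = μN = (0.53)(46.1) = 24.43 N at the rim; torque magnitude τ = fR = 18.54 N·m, opposing ω.
|α| = τ/I = 18.54/12.62 = 1.470 rad/s² (deceleration).
0 = ω₀ − |α|t ⇒ t = ω₀/|α| = 132/1.470 = 89.80 s.

t ≈ 89.8 s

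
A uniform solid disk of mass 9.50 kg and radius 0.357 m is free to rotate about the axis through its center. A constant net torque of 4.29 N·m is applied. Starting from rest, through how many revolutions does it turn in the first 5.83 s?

≈ 19.2 revolutions

I = ½MR² = (1/2)(9.50)(0.357)² = 0.6054 kg·m².
α = τ/I = 4.29/0.6054 = 7.086 rad/s².
θ = ½αt² = ½(7.086)(5.83)² = 120.4 rad.
Revolutions = θ/(2π) = 19.17.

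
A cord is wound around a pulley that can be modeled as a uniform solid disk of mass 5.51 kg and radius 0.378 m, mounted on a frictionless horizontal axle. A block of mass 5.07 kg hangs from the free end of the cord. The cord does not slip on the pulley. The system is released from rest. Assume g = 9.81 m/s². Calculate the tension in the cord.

I = ½MR² = (1/2)(5.51)(0.378)² = 0.3936 kg·m².
Block: mg − T = ma. Pulley: TR = Iα. No-slip: a = αR, so T = (I/R²)a = 2.755·a.
Then mg = (m + 2.755)a, so a = (5.07)(9.81)/(5.07 + 2.755) = 6.356 m/s².
T = 2.755·a = 17.51 N.

T ≈ 17.5 N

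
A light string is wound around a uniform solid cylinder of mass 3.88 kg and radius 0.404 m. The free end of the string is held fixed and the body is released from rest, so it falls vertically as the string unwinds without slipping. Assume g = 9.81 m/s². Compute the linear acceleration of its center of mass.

a ≈ 6.54 m/s²

Translation: Mg − T = Ma. Rotation about the center: TR = Iα with I = ½MR².
With a = αR: T = (I/R²)a = (1/2)M a, so Mg = (1 + 0.5000)Ma.
a = g/(1 + 0.5000) = 9.81/1.500 = 6.540 m/s².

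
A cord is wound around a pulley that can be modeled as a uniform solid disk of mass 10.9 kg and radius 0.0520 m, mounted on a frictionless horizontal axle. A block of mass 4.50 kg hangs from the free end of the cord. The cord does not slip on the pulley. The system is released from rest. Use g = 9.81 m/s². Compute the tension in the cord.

T ≈ 24.2 N

I = ½MR² = (1/2)(10.9)(0.0520)² = 0.01474 kg·m².
Block: mg − T = ma. Pulley: TR = Iα. No-slip: a = αR, so T = (I/R²)a = 5.450·a.
Then mg = (m + 5.450)a, so a = (4.50)(9.81)/(4.50 + 5.450) = 4.437 m/s².
T = 5.450·a = 24.18 N.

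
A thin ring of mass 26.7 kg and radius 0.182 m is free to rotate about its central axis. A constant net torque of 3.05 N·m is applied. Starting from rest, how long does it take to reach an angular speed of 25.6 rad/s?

t ≈ 7.42 s

I = MR² = (26.7)(0.182)² = 0.8844 kg·m².
α = τ/I = 3.05/0.8844 = 3.449 rad/s².
ω = αt ⇒ t = ω/α = 25.6/3.449 = 7.423 s.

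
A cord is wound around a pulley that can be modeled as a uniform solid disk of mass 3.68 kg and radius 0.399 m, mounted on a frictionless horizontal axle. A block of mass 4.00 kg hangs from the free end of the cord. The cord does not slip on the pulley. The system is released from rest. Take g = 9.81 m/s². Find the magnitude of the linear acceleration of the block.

I = ½MR² = (1/2)(3.68)(0.399)² = 0.2929 kg·m².
Block: mg − T = ma. Pulley: TR = Iα. No-slip: a = αR, so T = (I/R²)a = 1.840·a.
Then mg = (m + 1.840)a, so a = (4.00)(9.81)/(4.00 + 1.840) = 6.719 m/s².

a ≈ 6.72 m/s²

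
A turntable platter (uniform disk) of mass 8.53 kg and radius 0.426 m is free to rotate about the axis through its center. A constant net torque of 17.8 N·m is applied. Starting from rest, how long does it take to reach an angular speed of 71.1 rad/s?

t ≈ 3.09 s

I = ½MR² = (1/2)(8.53)(0.426)² = 0.7740 kg·m².
α = τ/I = 17.8/0.7740 = 23.00 rad/s².
ω = αt ⇒ t = ω/α = 71.1/23.00 = 3.092 s.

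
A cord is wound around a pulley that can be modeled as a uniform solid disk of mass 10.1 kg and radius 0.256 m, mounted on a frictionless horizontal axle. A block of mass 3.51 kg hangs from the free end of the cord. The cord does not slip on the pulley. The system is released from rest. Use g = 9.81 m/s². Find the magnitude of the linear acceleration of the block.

a ≈ 4.02 m/s²

I = ½MR² = (1/2)(10.1)(0.256)² = 0.3310 kg·m².
Block: mg − T = ma. Pulley: TR = Iα. No-slip: a = αR, so T = (I/R²)a = 5.050·a.
Then mg = (m + 5.050)a, so a = (3.51)(9.81)/(3.51 + 5.050) = 4.023 m/s².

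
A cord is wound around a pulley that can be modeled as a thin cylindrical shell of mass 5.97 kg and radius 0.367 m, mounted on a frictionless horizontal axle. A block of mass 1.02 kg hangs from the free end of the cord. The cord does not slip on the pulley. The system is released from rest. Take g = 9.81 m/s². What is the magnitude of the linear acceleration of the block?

a ≈ 1.43 m/s²

I = MR² = (5.97)(0.367)² = 0.8041 kg·m².
Block: mg − T = ma. Pulley: TR = Iα. No-slip: a = αR, so T = (I/R²)a = 5.970·a.
Then mg = (m + 5.970)a, so a = (1.02)(9.81)/(1.02 + 5.970) = 1.432 m/s².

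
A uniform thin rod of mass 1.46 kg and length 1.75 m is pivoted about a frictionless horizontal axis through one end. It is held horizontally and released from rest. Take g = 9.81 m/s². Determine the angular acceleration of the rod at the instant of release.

About the pivot, I = (1/3)ML² = (1/3)(1.46)(1.75)² = 1.490 kg·m².
The weight acts at the center, a distance L/2 = 0.8750 m from the pivot; τ = Mg(L/2) = 12.53 N·m.
α = τ/I = 12.53/1.490 = 8.409 rad/s².
(Equivalently α = (3g/(2L)) = 8.409 rad/s².)

α ≈ 8.41 rad/s²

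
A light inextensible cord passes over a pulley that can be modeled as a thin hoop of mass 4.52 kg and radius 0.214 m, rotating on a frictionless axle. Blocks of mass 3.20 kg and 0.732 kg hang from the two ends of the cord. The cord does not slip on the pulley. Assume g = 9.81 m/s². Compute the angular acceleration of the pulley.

α ≈ 13.4 rad/s²

I = MR² = (4.52)(0.214)² = 0.2070 kg·m².
Heavier block: m₁g − T₁ = m₁a. Lighter block: T₂ − m₂g = m₂a.
Pulley: (T₁ − T₂)R = Iα = I(a/R), so T₁ − T₂ = (I/R²)a = 1·M_p a = 4.520·a.
Adding the three: (m₁ − m₂)g = (m₁ + m₂ + 4.520)a, so a = (3.20 − 0.732)(9.81)/(3.20 + 0.732 + 4.520) = 2.865 m/s².
α = a/R = 2.865/0.214 = 13.39 rad/s².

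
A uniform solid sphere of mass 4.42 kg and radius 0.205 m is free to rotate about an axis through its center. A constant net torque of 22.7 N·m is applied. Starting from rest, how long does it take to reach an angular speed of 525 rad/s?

t ≈ 1.72 s

I = (2/5)MR² = (2/5)(4.42)(0.205)² = 0.07430 kg·m².
α = τ/I = 22.7/0.07430 = 305.5 rad/s².
ω = αt ⇒ t = ω/α = 525/305.5 = 1.718 s.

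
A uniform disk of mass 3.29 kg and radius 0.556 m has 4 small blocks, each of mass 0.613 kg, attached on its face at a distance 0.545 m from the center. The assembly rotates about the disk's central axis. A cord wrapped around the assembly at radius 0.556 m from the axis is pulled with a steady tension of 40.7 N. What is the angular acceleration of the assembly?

I_disk = ½MR² = ½(3.29)(0.556)² = 0.5085 kg·m².
I_blocks = 4·m·r² = 4(0.613)(0.545)² = 0.7283 kg·m².
Total I = 1.237 kg·m².
τ = F r = (40.7)(0.556) = 22.63 N·m.
α = τ/I = 22.63/1.237 = 18.30 rad/s².

α ≈ 18.3 rad/s²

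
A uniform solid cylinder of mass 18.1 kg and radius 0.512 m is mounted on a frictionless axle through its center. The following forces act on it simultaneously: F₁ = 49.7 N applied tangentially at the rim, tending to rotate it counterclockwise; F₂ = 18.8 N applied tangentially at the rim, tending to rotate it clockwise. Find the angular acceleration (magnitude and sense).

I = ½MR² = (1/2)(18.1)(0.512)² = 2.372 kg·m².
Taking counterclockwise as positive: τ₁ = +(49.7)(0.512) = +25.45 N·m; τ₂ = −(18.8)(0.512) = −9.626 N·m.
Net torque τ = 15.82 N·m.
α = τ/I = 15.82/2.372 = 6.669 rad/s².

α ≈ 6.67 rad/s², counterclockwise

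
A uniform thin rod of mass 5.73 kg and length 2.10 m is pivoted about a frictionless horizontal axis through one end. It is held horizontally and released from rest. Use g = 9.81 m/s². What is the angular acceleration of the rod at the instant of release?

α ≈ 7.01 rad/s²

About the pivot, I = (1/3)ML² = (1/3)(5.73)(2.10)² = 8.423 kg·m².
The weight acts at the center, a distance L/2 = 1.050 m from the pivot; τ = Mg(L/2) = 59.02 N·m.
α = τ/I = 59.02/8.423 = 7.007 rad/s².
(Equivalently α = (3g/(2L)) = 7.007 rad/s².)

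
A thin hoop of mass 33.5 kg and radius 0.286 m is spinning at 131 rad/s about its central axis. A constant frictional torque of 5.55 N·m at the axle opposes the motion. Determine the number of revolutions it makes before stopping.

≈ 674 revolutions

I = MR² = (33.5)(0.286)² = 2.740 kg·m².
The net torque has magnitude 5.55 N·m, opposing ω.
|α| = τ/I = 5.550/2.740 = 2.025 rad/s² (deceleration).
ω² = ω₀² − 2|α|θ with ω = 0 ⇒ θ = ω₀²/(2|α|) = 4236 rad = 674.2 rev.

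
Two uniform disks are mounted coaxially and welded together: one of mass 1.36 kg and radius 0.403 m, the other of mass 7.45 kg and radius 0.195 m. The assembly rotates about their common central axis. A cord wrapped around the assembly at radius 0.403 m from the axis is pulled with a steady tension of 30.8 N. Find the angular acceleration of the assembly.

α ≈ 49.2 rad/s²

I = ½M₁R₁² + ½M₂R₂² = ½(1.36)(0.403)² + ½(7.45)(0.195)² = 0.2521 kg·m².
τ = F r = (30.8)(0.403) = 12.41 N·m.
α = τ/I = 12.41/0.2521 = 49.24 rad/s².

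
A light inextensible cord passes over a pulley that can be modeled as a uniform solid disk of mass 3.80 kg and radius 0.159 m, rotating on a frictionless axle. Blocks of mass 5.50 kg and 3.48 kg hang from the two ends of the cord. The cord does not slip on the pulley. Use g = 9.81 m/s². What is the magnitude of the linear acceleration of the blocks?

I = ½MR² = (1/2)(3.80)(0.159)² = 0.04803 kg·m².
Heavier block: m₁g − T₁ = m₁a. Lighter block: T₂ − m₂g = m₂a.
Pulley: (T₁ − T₂)R = Iα = I(a/R), so T₁ − T₂ = (I/R²)a = (1/2)M_p a = 1.900·a.
Adding the three: (m₁ − m₂)g = (m₁ + m₂ + 1.900)a, so a = (5.50 − 3.48)(9.81)/(5.50 + 3.48 + 1.900) = 1.821 m/s².

a ≈ 1.82 m/s²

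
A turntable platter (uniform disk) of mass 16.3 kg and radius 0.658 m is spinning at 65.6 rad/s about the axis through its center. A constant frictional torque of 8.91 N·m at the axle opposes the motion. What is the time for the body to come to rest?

I = ½MR² = (1/2)(16.3)(0.658)² = 3.529 kg·m².
The net torque has magnitude 8.91 N·m, opposing ω.
|α| = τ/I = 8.910/3.529 = 2.525 rad/s² (deceleration).
0 = ω₀ − |α|t ⇒ t = ω₀/|α| = 65.6/2.525 = 25.98 s.

t ≈ 26.0 s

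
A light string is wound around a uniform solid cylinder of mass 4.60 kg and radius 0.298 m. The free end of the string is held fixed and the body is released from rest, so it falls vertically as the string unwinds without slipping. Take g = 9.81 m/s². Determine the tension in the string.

Translation: Mg − T = Ma. Rotation about the center: TR = Iα with I = ½MR².
With a = αR: T = (I/R²)a = (1/2)M a, so Mg = (1 + 0.5000)Ma.
a = g/(1 + 0.5000) = 9.81/1.500 = 6.540 m/s².
T = 0.5000·M·a = (0.5000)(4.60)(6.540) = 15.04 N.

T ≈ 15.0 N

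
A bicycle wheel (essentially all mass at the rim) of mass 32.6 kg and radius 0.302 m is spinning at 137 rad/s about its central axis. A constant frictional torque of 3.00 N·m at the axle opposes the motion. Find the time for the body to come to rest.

I = MR² = (32.6)(0.302)² = 2.973 kg·m².
The net torque has magnitude 3.00 N·m, opposing ω.
|α| = τ/I = 3.000/2.973 = 1.009 rad/s² (deceleration).
0 = ω₀ − |α|t ⇒ t = ω₀/|α| = 137/1.009 = 135.8 s.

t ≈ 136 s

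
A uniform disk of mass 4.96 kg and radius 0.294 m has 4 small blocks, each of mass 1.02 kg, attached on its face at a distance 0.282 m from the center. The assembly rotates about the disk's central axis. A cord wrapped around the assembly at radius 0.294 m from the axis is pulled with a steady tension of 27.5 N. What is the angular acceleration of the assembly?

α ≈ 15.0 rad/s²

I_disk = ½MR² = ½(4.96)(0.294)² = 0.2144 kg·m².
I_blocks = 4·m·r² = 4(1.02)(0.282)² = 0.3245 kg·m².
Total I = 0.5388 kg·m².
τ = F r = (27.5)(0.294) = 8.085 N·m.
α = τ/I = 8.085/0.5388 = 15.01 rad/s².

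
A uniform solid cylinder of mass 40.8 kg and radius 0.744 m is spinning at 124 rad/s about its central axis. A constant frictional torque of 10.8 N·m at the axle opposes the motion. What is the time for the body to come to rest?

t ≈ 130 s

I = ½MR² = (1/2)(40.8)(0.744)² = 11.29 kg·m².
The net torque has magnitude 10.8 N·m, opposing ω.
|α| = τ/I = 10.80/11.29 = 0.9564 rad/s² (deceleration).
0 = ω₀ − |α|t ⇒ t = ω₀/|α| = 124/0.9564 = 129.7 s.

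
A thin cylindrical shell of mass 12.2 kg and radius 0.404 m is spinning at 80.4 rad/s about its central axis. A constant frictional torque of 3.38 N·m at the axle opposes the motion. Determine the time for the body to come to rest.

t ≈ 47.4 s

I = MR² = (12.2)(0.404)² = 1.991 kg·m².
The net torque has magnitude 3.38 N·m, opposing ω.
|α| = τ/I = 3.380/1.991 = 1.697 rad/s² (deceleration).
0 = ω₀ − |α|t ⇒ t = ω₀/|α| = 80.4/1.697 = 47.37 s.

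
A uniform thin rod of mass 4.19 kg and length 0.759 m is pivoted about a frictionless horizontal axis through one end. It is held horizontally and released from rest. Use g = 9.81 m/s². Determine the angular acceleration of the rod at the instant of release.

About the pivot, I = (1/3)ML² = (1/3)(4.19)(0.759)² = 0.8046 kg·m².
The weight acts at the center, a distance L/2 = 0.3795 m from the pivot; τ = Mg(L/2) = 15.60 N·m.
α = τ/I = 15.60/0.8046 = 19.39 rad/s².
(Equivalently α = (3g/(2L)) = 19.39 rad/s².)

α ≈ 19.4 rad/s²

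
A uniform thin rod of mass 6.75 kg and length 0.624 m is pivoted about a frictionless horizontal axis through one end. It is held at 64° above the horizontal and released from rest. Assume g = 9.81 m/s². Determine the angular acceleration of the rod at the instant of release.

α ≈ 10.3 rad/s²

About the pivot, I = (1/3)ML² = (1/3)(6.75)(0.624)² = 0.8761 kg·m².
The weight acts at the center, a distance L/2 = 0.3120 m from the pivot; τ = Mg(L/2) cos 64° = 9.057 N·m.
α = τ/I = 9.057/0.8761 = 10.34 rad/s².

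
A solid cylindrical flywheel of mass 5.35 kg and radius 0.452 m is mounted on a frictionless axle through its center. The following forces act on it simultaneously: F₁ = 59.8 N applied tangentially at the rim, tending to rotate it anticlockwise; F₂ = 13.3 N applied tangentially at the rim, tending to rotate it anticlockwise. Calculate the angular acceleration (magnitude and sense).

α ≈ 60.5 rad/s², anticlockwise

I = ½MR² = (1/2)(5.35)(0.452)² = 0.5465 kg·m².
Taking anticlockwise as positive: τ₁ = +(59.8)(0.452) = +27.03 N·m; τ₂ = +(13.3)(0.452) = +6.012 N·m.
Net torque τ = 33.04 N·m.
α = τ/I = 33.04/0.5465 = 60.46 rad/s².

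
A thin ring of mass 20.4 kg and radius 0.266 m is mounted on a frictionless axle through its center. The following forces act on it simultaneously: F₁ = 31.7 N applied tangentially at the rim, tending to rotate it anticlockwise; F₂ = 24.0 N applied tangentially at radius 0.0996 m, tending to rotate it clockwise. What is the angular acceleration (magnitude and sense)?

α ≈ 4.19 rad/s², anticlockwise

I = MR² = (20.4)(0.266)² = 1.443 kg·m².
Taking anticlockwise as positive: τ₁ = +(31.7)(0.266) = +8.432 N·m; τ₂ = −(24.0)(0.0996) = −2.390 N·m.
Net torque τ = 6.042 N·m.
α = τ/I = 6.042/1.443 = 4.186 rad/s².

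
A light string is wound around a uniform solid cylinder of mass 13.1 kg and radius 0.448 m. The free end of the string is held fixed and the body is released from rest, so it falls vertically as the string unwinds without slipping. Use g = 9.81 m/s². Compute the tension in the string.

T ≈ 42.8 N

Translation: Mg − T = Ma. Rotation about the center: TR = Iα with I = ½MR².
With a = αR: T = (I/R²)a = (1/2)M a, so Mg = (1 + 0.5000)Ma.
a = g/(1 + 0.5000) = 9.81/1.500 = 6.540 m/s².
T = 0.5000·M·a = (0.5000)(13.1)(6.540) = 42.84 N.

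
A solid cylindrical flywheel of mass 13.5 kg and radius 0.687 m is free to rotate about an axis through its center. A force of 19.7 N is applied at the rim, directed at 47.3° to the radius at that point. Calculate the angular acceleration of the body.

α ≈ 3.12 rad/s²

I = ½MR² = (1/2)(13.5)(0.687)² = 3.186 kg·m².
Only the tangential component produces torque: τ = F R sinθ = (19.7)(0.687) sin 47.3° = 9.946 N·m.
Newton's second law for rotation, τ = Iα, gives α = τ/I = 9.946/3.186 = 3.122 rad/s².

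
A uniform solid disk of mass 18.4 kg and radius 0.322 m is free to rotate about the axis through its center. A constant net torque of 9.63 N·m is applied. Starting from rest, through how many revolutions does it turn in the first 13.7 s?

I = ½MR² = (1/2)(18.4)(0.322)² = 0.9539 kg·m².
α = τ/I = 9.63/0.9539 = 10.10 rad/s².
θ = ½αt² = ½(10.10)(13.7)² = 947.4 rad.
Revolutions = θ/(2π) = 150.8.

≈ 151 revolutions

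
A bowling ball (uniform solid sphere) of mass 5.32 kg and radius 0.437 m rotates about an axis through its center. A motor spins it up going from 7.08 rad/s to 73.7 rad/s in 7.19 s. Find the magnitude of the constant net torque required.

I = (2/5)MR² = (2/5)(5.32)(0.437)² = 0.4064 kg·m².
α = Δω/Δt = (73.7 − 7.08)/7.19 = 9.266 rad/s².
τ = Iα = (0.4064)(9.266) = 3.765 N·m.

τ ≈ 3.77 N·m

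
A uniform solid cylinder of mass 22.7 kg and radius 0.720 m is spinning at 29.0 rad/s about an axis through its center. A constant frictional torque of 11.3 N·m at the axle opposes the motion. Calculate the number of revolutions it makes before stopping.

≈ 34.8 revolutions

I = ½MR² = (1/2)(22.7)(0.720)² = 5.884 kg·m².
The net torque has magnitude 11.3 N·m, opposing ω.
|α| = τ/I = 11.30/5.884 = 1.921 rad/s² (deceleration).
ω² = ω₀² − 2|α|θ with ω = 0 ⇒ θ = ω₀²/(2|α|) = 219.0 rad = 34.85 rev.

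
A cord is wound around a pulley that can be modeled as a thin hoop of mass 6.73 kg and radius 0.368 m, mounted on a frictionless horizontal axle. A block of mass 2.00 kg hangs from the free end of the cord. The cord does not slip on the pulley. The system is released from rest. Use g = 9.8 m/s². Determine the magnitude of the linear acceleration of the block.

a ≈ 2.25 m/s²

I = MR² = (6.73)(0.368)² = 0.9114 kg·m².
Block: mg − T = ma. Pulley: TR = Iα. No-slip: a = αR, so T = (I/R²)a = 6.730·a.
Then mg = (m + 6.730)a, so a = (2.00)(9.8)/(2.00 + 6.730) = 2.245 m/s².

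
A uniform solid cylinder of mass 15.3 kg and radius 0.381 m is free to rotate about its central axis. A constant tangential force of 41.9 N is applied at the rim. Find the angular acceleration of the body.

α ≈ 14.4 rad/s²

I = ½MR² = (1/2)(15.3)(0.381)² = 1.110 kg·m².
τ = F R = (41.9)(0.381) = 15.96 N·m.
Newton's second law for rotation, τ = Iα, gives α = τ/I = 15.96/1.110 = 14.38 rad/s².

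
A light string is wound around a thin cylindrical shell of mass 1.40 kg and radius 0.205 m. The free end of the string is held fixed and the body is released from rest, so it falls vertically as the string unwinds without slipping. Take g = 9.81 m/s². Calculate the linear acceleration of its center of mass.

a ≈ 4.91 m/s²

Translation: Mg − T = Ma. Rotation about the center: TR = Iα with I = MR².
With a = αR: T = (I/R²)a = M a, so Mg = (1 + 1.000)Ma.
a = g/(1 + 1.000) = 9.81/2.000 = 4.905 m/s².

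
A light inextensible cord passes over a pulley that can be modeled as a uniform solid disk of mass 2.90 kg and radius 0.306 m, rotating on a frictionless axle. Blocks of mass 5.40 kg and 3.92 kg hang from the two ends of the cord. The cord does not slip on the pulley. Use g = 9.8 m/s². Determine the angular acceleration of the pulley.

I = ½MR² = (1/2)(2.90)(0.306)² = 0.1358 kg·m².
Heavier block: m₁g − T₁ = m₁a. Lighter block: T₂ − m₂g = m₂a.
Pulley: (T₁ − T₂)R = Iα = I(a/R), so T₁ − T₂ = (I/R²)a = (1/2)M_p a = 1.450·a.
Adding the three: (m₁ − m₂)g = (m₁ + m₂ + 1.450)a, so a = (5.40 − 3.92)(9.8)/(5.40 + 3.92 + 1.450) = 1.347 m/s².
α = a/R = 1.347/0.306 = 4.401 rad/s².

α ≈ 4.40 rad/s²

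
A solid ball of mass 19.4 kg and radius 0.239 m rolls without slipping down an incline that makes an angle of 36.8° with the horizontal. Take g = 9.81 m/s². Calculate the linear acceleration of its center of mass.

Translation along the incline: Mg sinθ − f = Ma.
Rotation about the center: fR = Iα with I = (2/5)MR². No-slip gives a = αR, so f = (I/R²)a = (2/5)M a.
Substituting: Mg sinθ = (1 + 0.4000)Ma, so a = g sinθ/(1 + 0.4000) = (9.81) sin 36.8° / 1.400 = 4.197 m/s².

a ≈ 4.20 m/s²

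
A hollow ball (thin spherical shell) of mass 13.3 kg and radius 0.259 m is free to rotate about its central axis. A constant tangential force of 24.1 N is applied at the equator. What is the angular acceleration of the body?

α ≈ 10.5 rad/s²

I = (2/3)MR² = (2/3)(13.3)(0.259)² = 0.5948 kg·m².
τ = F R = (24.1)(0.259) = 6.242 N·m.
From τ = Iα: α = 6.242/0.5948 = 10.49 rad/s².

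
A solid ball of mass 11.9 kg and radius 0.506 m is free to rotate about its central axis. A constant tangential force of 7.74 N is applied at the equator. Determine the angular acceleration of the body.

I = (2/5)MR² = (2/5)(11.9)(0.506)² = 1.219 kg·m².
τ = F R = (7.74)(0.506) = 3.916 N·m.
Newton's second law for rotation, τ = Iα, gives α = τ/I = 3.916/1.219 = 3.214 rad/s².

α ≈ 3.21 rad/s²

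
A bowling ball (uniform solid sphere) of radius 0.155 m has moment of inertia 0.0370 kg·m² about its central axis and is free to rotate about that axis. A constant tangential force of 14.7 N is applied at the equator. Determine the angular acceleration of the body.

τ = F R = (14.7)(0.155) = 2.278 N·m.
Newton's second law for rotation, τ = Iα, gives α = τ/I = 2.278/0.03700 = 61.58 rad/s².

α ≈ 61.6 rad/s²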